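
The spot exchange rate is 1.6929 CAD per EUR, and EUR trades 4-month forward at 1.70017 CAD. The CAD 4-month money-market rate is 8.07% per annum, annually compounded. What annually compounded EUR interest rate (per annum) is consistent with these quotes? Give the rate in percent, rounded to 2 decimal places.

6.69%

T = 4/12 years.
F/S = 1.70017/1.6929 = 1.0042944 = (growth of CAD) / (growth of EUR).
The CAD side grows by (1 + 0.0807)^(4/12) = 1.0262072.
That pins the EUR growth at 1.0218191.
Annualise: 1.0218191^(12/4) − 1 = 0.066896 = 6.69%.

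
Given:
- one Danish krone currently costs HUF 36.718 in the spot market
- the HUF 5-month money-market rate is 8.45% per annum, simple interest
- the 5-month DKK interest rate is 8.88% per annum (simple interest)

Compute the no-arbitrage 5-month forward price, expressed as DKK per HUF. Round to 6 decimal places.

0.027282

T = 5/12 years.
HUF accumulates by 1 + 0.0845×5/12 = 1.0352083.
DKK accumulates by 1 + 0.0888×5/12 = 1.037000.
So F = 36.718 × 1.0352083 / 1.037000 = 36.65456 (HUF/DKK).
Quoted the other way: 1/36.65456 = 0.027282 DKK per HUF.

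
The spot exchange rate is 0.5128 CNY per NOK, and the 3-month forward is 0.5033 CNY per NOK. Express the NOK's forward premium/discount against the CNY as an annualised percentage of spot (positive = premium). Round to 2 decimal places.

T = 3/12 years.
(F − S)/S = (0.5033 − 0.5128)/0.5128 = -0.0185257.
Per annum: -0.0185257 / (3/12) = -0.074103 = -7.41%.

-7.41%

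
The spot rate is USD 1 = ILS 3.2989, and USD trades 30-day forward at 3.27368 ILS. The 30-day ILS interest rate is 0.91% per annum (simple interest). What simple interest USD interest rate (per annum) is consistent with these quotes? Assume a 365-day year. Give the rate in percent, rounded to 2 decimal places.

T = 30/365 years.
F/S = 3.27368/3.2989 = 0.9923550 = (growth of ILS) / (growth of USD).
ILS growth factor: 1 + 0.0091×30/365 = 1.0007479.
That pins the USD growth at 1.0084576.
(1.0084576 − 1)/T = 0.102901, i.e. 10.29%.

10.29%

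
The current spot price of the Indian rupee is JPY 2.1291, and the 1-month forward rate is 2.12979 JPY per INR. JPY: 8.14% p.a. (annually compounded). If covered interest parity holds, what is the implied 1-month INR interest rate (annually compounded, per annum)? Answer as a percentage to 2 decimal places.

7.72%

T = 1/12 years.
CIP gives F = S · g_JPY/g_INR, so g_JPY/g_INR = 2.12979/2.1291 = 1.0003241.
JPY growth factor: (1 + 0.0814)^(1/12) = 1.0065427.
That pins the INR growth at 1.0062166.
Annualise: 1.0062166^(12/1) − 1 = 0.077203 = 7.72%.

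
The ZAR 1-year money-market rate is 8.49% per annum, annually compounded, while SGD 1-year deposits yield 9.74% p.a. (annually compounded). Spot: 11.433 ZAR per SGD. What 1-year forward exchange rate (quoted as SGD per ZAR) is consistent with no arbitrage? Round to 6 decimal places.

0.088474

T = 1 year.
ZAR growth factor: (1 + 0.0849)^1 = 1.084900.
SGD growth factor: (1 + 0.0974)^1 = 1.097400.
Forward (ZAR per SGD) = 11.433 × 1.084900 / 1.097400 = 11.30277.
Quoted the other way: 1/11.30277 = 0.088474 SGD per ZAR.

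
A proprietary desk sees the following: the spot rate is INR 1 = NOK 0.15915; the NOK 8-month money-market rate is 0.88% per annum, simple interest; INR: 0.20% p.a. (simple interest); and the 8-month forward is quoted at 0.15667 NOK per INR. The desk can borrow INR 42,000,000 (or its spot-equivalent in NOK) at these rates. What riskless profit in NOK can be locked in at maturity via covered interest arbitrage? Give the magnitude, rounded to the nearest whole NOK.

T = 8/12 years.
Route A — deposit INR, sell forward: 42,000,000 × 1.001333333 × 0.15667 = NOK 6,588,913.52.
Route B — convert at spot, deposit NOK: 42,000,000 × 0.15915 × 1.005866667 = NOK 6,723,514.56.
The quoted forward undervalues INR, so borrow INR, convert to NOK at spot, deposit the NOK at 0.88%, and buy INR forward at 0.15667 to cover the loan.
Arbitrage profit = |6,588,913.52 − 6,723,514.56| = NOK 134,601.

NOK 134,601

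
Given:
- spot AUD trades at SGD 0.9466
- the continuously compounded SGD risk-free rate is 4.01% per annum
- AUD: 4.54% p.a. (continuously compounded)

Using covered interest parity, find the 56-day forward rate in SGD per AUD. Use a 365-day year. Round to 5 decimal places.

T = 56/365 years.
SGD accumulates by e^(0.0401×56/365) = 1.0061713.
AUD accumulates by e^(0.0454×56/365) = 1.0069898.
Forward (SGD per AUD) = 0.9466 × 1.0061713 / 1.0069898 = 0.9458306.

0.94583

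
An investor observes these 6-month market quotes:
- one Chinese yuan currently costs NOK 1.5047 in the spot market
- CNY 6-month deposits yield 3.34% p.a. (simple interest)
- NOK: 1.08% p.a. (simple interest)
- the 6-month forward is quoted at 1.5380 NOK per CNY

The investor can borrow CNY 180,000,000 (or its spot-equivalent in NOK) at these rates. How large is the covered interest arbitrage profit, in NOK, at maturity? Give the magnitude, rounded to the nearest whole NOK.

NOK 9,154,660

T = 6/12 years.
Keep in CNY, deliver into the forward: 180,000,000·1.016700·1.5380 = NOK 281,463,228.00.
Swap to NOK now, deposit: 180,000,000·1.5047·1.005400 = NOK 272,308,568.40.
The quoted forward overvalues CNY, so borrow NOK, buy CNY at spot, deposit the CNY at 3.34%, and sell the proceeds forward at 1.5380.
Arbitrage profit = |281,463,228.00 − 272,308,568.40| = NOK 9,154,660.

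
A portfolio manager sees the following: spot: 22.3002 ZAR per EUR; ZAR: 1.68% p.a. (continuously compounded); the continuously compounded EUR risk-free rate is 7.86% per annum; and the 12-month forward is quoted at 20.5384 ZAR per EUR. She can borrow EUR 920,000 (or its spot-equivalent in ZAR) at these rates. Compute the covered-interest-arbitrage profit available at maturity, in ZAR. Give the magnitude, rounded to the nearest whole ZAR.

ZAR 423,340

T = 1 year.
Route A — deposit EUR, sell forward: 920,000 × 1.0817715269 × 20.5384 = ZAR 20,440,427.82.
Route B — convert at spot, deposit ZAR: 920,000 × 22.3002 × 1.0169419136 = ZAR 20,863,767.42.
The quoted forward undervalues EUR, so borrow EUR, convert to ZAR at spot, deposit the ZAR at 1.68%, and buy EUR forward at 20.5384 to cover the loan.
Arbitrage profit = |20,440,427.82 − 20,863,767.42| = ZAR 423,340.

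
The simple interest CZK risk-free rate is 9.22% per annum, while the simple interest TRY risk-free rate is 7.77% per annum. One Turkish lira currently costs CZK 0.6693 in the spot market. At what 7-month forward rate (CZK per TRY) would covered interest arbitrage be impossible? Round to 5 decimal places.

0.67472

T = 7/12 years.
Growth of 1 CZK over T: 1 + 0.0922×7/12 = 1.0537833.
Growth of 1 TRY over T: 1 + 0.0777×7/12 = 1.045325.
Forward (CZK per TRY) = 0.6693 × 1.0537833 / 1.045325 = 0.6747157.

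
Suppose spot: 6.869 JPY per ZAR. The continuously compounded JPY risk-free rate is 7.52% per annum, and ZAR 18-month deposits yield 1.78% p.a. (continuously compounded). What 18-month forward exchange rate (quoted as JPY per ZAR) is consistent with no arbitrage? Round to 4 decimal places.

T = 18/12 years.
JPY accumulates by e^(0.0752×18/12) = 1.119408.
Growth of 1 ZAR over T: e^(0.0178×18/12) = 1.0270596.
So F = 6.869 × 1.119408 / 1.0270596 = 7.486628 (JPY/ZAR).

7.4866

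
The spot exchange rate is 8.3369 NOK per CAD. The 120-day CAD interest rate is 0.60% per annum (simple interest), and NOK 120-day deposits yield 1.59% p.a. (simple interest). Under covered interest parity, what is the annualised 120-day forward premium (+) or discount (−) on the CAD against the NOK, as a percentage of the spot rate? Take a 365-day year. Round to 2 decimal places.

T = 120/365 years.
F = S · g_NOK/g_CAD = 8.3369 × 1.0052274/1.0019726 = 8.3639815.
Annualised premium = (F − S)/S × (1/T) = (8.3639815 − 8.3369)/8.3369 ÷ (120/365) = 0.99%.

+0.99%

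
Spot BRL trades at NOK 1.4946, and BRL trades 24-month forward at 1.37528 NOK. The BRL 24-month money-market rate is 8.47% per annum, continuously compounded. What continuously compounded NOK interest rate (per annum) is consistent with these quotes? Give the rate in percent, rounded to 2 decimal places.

T = 2 years.
By CIP, F/S equals the NOK-to-BRL growth ratio: 1.37528/1.4946 = 0.9201659.
The BRL side grows by e^(0.0847×2) = 1.1845939.
Hence g_NOK = 1.0900229.
Take logs: ln 1.0900229 / 2 = 0.043099, so 4.31%.

4.31%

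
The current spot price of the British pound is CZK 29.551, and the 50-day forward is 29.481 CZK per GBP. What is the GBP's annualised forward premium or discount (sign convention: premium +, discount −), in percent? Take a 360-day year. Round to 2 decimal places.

-1.71%

T = 50/360 years.
Period premium: (29.481 − 29.551)/29.551 = -0.0023688.
×(1/T) gives -1.71% p.a.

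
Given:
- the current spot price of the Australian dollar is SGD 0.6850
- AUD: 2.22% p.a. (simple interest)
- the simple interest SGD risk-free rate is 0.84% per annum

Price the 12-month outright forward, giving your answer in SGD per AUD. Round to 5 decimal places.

0.67575

T = 1 year.
SGD accumulates by 1 + 0.0084×1 = 1.008400.
Growth of 1 AUD over T: 1 + 0.0222×1 = 1.022200.
So F = 0.685 × 1.008400 / 1.022200 = 0.6757523 (SGD/AUD).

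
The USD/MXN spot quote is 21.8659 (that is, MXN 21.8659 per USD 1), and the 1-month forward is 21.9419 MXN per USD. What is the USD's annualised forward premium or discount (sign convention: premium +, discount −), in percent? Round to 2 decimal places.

T = 1/12 years.
Period premium: (21.9419 − 21.8659)/21.8659 = 0.0034757.
Annualise by dividing by T: 0.0034757 / (1/12) = 0.041708 → 4.17%.

+4.17%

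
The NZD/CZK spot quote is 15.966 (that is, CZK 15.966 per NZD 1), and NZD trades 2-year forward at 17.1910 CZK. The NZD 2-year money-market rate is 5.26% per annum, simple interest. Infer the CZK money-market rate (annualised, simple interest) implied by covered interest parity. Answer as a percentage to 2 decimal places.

T = 2 years.
F/S = 17.191/15.966 = 1.0767255 = (growth of CZK) / (growth of NZD).
The NZD side grows by 1 + 0.0526×2 = 1.105200.
That pins the CZK growth at 1.189997.
(1.189997 − 1)/T = 0.094998, i.e. 9.50%.

9.50%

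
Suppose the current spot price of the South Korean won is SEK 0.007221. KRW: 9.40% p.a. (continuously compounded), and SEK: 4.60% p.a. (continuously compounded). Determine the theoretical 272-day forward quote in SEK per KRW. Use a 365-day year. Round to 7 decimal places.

T = 272/365 years.
SEK growth factor: e^(0.0460×272/365) = 1.0348738.
Growth of 1 KRW over T: e^(0.0940×272/365) = 1.0725611.
Forward (SEK per KRW) = 0.007221 × 1.0348738 / 1.0725611 = 0.006967271.

0.0069673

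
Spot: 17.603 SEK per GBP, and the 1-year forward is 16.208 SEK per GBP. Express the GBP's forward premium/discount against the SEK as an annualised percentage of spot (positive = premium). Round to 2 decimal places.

T = 1 year.
GBP trades forward at -7.92479% vs spot over the period.
×(1/T) gives -7.92% p.a.

-7.92%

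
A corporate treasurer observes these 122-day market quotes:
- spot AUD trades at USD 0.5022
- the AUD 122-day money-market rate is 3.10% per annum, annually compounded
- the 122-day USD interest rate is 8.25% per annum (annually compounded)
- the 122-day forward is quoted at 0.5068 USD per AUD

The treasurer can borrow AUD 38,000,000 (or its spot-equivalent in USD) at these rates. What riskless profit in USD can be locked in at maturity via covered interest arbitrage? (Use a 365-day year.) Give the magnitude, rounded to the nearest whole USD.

T = 122/365 years.
Route A — deposit AUD, sell forward: 38,000,000 × 1.0102565235 × 0.5068 = USD 19,455,924.23.
Route B — convert at spot, deposit USD: 38,000,000 × 0.5022 × 1.0268509503 = USD 19,596,012.80.
The quoted forward undervalues AUD, so borrow AUD, convert to USD at spot, deposit the USD at 8.25%, and buy AUD forward at 0.5068 to cover the loan.
The gap between the two covered legs is USD 140,089.

USD 140,089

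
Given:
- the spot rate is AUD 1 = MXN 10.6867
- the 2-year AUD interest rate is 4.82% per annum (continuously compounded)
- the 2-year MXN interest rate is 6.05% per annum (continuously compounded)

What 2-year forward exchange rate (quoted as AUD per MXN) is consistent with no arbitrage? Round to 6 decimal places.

0.091300

T = 2 years.
MXN growth factor: e^(0.0605×2) = 1.1286249.
Growth of 1 AUD over T: e^(0.0482×2) = 1.1011995.
So F = 10.6867 × 1.1286249 / 1.1011995 = 10.95285 (MXN/AUD).
Invert for AUD per MXN: 1 / 10.95285 = 0.091300.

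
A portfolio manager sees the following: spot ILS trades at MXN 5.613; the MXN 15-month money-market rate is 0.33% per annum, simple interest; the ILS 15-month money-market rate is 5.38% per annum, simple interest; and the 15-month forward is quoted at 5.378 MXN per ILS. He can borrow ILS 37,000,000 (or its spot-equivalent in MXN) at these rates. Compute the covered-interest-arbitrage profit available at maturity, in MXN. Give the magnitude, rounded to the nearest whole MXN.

MXN 3,830,124

T = 15/12 years.
Route A — deposit ILS, sell forward: 37,000,000 × 1.067250 × 5.378 = MXN 212,367,808.50.
Route B — convert at spot, deposit MXN: 37,000,000 × 5.613 × 1.004125 = MXN 208,537,684.13.
The quoted forward overvalues ILS, so borrow MXN, buy ILS at spot, deposit the ILS at 5.38%, and sell the proceeds forward at 5.378.
Profit = 212,367,808.50 − 208,537,684.13 = MXN 3,830,124.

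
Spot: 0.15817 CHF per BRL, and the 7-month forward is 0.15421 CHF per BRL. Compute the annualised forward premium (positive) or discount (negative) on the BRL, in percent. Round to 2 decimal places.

T = 7/12 years.
(F − S)/S = (0.15421 − 0.15817)/0.15817 = -0.0250364.
Per annum: -0.0250364 / (7/12) = -0.042920 = -4.29%.

-4.29%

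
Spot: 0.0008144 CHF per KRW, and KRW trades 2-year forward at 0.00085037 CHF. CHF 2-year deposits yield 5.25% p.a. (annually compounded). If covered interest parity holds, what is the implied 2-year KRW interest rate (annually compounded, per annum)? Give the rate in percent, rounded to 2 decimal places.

T = 2 years.
F/S = 0.00085037/0.0008144 = 1.0441675 = (growth of CHF) / (growth of KRW).
The CHF side grows by (1 + 0.0525)^2 = 1.1077562.
That pins the KRW growth at 1.0608989.
Annualise: 1.0608989^(1/2) − 1 = 0.029999 = 3.00%.

3.00%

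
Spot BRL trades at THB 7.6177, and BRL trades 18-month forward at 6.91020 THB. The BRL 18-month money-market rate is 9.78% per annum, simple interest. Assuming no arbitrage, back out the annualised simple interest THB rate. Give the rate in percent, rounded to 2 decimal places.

2.68%

T = 18/12 years.
F/S = 6.9102/7.6177 = 0.9071242 = (growth of THB) / (growth of BRL).
The BRL side grows by 1 + 0.0978×18/12 = 1.146700.
Hence g_THB = 1.0401993.
r = (1.0401993 − 1)/(18/12) = 0.026800 → 2.68%.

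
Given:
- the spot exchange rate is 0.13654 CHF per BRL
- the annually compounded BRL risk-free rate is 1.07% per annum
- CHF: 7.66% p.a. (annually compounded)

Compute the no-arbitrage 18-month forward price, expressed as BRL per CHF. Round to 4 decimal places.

6.6618

T = 18/12 years.
CHF growth factor: (1 + 0.0766)^(18/12) = 1.117073.
Growth of 1 BRL over T: (1 + 0.0107)^(18/12) = 1.0160929.
CIP: F = S · (grow CHF)/(grow BRL) = 0.13654 × 1.117073/1.0160929 = 0.1501095 CHF per BRL.
Quoted the other way: 1/0.1501095 = 6.6618 BRL per CHF.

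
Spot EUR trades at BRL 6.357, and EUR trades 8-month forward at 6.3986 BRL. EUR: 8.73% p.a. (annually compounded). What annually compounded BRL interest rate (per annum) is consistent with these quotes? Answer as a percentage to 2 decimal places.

T = 8/12 years.
CIP gives F = S · g_BRL/g_EUR, so g_BRL/g_EUR = 6.3986/6.357 = 1.0065440.
EUR growth factor: (1 + 0.0873)^(8/12) = 1.0573845.
Hence g_BRL = 1.064304.
r = 1.064304^(12/8) − 1 = 0.097990 → 9.80%.

9.80%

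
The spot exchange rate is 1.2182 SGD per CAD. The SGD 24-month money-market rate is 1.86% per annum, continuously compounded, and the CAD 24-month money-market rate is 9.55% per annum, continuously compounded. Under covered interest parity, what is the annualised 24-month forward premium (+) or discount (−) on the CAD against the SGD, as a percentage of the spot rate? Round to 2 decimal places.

-7.13%

T = 2 years.
CIP forward (SGD per CAD) = 1.2182 × 1.0379006/1.2104595 = 1.0445376.
(F − S)/S ÷ T = (1.0445376 − 1.2182)/1.2182/2 = -0.071278 → -7.13%.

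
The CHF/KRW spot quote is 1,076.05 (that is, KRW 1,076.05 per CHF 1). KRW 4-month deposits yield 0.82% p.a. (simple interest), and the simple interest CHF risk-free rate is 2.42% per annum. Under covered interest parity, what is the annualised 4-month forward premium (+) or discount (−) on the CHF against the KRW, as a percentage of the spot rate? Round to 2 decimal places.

-1.59%

T = 4/12 years.
CIP forward (KRW per CHF) = 1076.05 × 1.0027333/1.0080667 = 1070.35692.
(F − S)/S ÷ T = (1070.35692 − 1076.05)/1076.05/(4/12) = -0.015872 → -1.59%.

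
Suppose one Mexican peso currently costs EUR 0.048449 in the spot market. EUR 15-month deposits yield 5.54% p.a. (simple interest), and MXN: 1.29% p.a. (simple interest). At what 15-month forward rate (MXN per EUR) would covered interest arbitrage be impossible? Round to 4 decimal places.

T = 15/12 years.
EUR growth factor: 1 + 0.0554×15/12 = 1.069250.
MXN accumulates by 1 + 0.0129×15/12 = 1.016125.
Forward (EUR per MXN) = 0.048449 × 1.069250 / 1.016125 = 0.050982008.
Invert for MXN per EUR: 1 / 0.050982008 = 19.6148.

19.6148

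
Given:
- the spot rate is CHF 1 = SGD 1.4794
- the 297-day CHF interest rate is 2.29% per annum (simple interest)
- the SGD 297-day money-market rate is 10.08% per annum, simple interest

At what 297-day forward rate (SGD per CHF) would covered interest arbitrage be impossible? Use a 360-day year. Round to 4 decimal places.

T = 297/360 years.
Growth of 1 SGD over T: 1 + 0.1008×297/360 = 1.083160.
CHF accumulates by 1 + 0.0229×297/360 = 1.0188925.
CIP: F = S · (grow SGD)/(grow CHF) = 1.4794 × 1.083160/1.0188925 = 1.572714 SGD per CHF.

1.5727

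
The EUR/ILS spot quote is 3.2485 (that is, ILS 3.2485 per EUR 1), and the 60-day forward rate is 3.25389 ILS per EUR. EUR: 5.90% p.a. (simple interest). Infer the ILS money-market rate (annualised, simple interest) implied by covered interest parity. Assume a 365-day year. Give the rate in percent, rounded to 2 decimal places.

T = 60/365 years.
By CIP, F/S equals the ILS-to-EUR growth ratio: 3.25389/3.2485 = 1.0016592.
EUR growth factor: 1 + 0.0590×60/365 = 1.0096986.
Hence g_ILS = 1.0113739.
(1.0113739 − 1)/T = 0.069191, i.e. 6.92%.

6.92%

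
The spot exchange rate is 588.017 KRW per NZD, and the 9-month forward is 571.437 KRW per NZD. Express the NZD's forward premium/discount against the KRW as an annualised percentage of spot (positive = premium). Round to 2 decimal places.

-3.76%

T = 9/12 years.
Period premium: (571.437 − 588.017)/588.017 = -0.0281965.
×(1/T) gives -3.76% p.a.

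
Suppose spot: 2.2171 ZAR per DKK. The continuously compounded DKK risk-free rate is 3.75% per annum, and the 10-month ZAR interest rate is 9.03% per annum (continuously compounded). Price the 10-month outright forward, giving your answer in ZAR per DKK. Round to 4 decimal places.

T = 10/12 years.
ZAR accumulates by e^(0.0903×10/12) = 1.0781537.
Growth of 1 DKK over T: e^(0.0375×10/12) = 1.0317434.
So F = 2.2171 × 1.0781537 / 1.0317434 = 2.316830 (ZAR/DKK).

2.3168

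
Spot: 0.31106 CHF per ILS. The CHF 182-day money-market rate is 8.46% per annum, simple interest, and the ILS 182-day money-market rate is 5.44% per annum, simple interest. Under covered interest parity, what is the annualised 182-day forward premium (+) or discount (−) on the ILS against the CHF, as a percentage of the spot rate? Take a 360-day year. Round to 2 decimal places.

+2.94%

T = 182/360 years.
No-arbitrage forward: 0.31106 × 1.042770 / 1.0275022 = 0.31568208 CHF/ILS.
Annualised premium = (F − S)/S × (1/T) = (0.31568208 − 0.31106)/0.31106 ÷ (182/360) = 2.94%.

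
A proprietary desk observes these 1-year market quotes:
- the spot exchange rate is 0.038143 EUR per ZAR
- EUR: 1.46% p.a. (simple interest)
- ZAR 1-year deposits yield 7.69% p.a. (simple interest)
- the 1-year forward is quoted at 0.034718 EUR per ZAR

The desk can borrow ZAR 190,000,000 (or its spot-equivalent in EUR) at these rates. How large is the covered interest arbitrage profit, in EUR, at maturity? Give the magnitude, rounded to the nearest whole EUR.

EUR 249,294

T = 1 year.
Invest the ZAR and cover forward: 190,000,000 × 1.076900 × 0.034718 = EUR 7,103,684.70.
Convert at spot and invest in EUR: 190,000,000 × 0.038143 × 1.014600 = EUR 7,352,978.68.
The quoted forward undervalues ZAR, so borrow ZAR, convert to EUR at spot, deposit the EUR at 1.46%, and buy ZAR forward at 0.034718 to cover the loan.
Profit = 7,352,978.68 − 7,103,684.70 = EUR 249,294.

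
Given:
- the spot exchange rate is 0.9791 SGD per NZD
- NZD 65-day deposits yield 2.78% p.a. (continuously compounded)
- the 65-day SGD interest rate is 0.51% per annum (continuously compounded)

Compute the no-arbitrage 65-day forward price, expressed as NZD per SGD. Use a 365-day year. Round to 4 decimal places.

T = 65/365 years.
SGD growth factor: e^(0.0051×65/365) = 1.0009086.
NZD growth factor: e^(0.0278×65/365) = 1.004963.
CIP: F = S · (grow SGD)/(grow NZD) = 0.9791 × 1.0009086/1.004963 = 0.9751499 SGD per NZD.
Invert for NZD per SGD: 1 / 0.9751499 = 1.0255.

1.0255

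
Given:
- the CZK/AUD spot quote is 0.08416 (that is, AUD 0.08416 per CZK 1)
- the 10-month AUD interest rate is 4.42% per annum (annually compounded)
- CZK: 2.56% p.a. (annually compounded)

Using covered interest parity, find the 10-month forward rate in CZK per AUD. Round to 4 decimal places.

11.7055

T = 10/12 years.
AUD growth factor: (1 + 0.0442)^(10/12) = 1.03669994.
CZK accumulates by (1 + 0.0256)^(10/12) = 1.02128827.
So F = 0.08416 × 1.03669994 / 1.02128827 = 0.085430010 (AUD/CZK).
Invert for CZK per AUD: 1 / 0.085430010 = 11.7055.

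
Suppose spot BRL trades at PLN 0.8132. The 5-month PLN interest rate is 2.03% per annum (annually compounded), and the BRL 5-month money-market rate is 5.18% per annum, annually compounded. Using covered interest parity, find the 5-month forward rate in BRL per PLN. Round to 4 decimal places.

T = 5/12 years.
PLN accumulates by (1 + 0.0203)^(5/12) = 1.0084088.
BRL accumulates by (1 + 0.0518)^(5/12) = 1.0212659.
So F = 0.8132 × 1.0084088 / 1.0212659 = 0.8029623 (PLN/BRL).
Invert for BRL per PLN: 1 / 0.8029623 = 1.2454.

1.2454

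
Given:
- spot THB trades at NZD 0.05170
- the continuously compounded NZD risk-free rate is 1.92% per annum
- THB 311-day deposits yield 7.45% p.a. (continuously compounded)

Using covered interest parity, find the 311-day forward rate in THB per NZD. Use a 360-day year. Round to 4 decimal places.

20.2888

T = 311/360 years.
Growth of 1 NZD over T: e^(0.0192×311/360) = 1.01672499.
Growth of 1 THB over T: e^(0.0745×311/360) = 1.06647596.
So F = 0.0517 × 1.01672499 / 1.06647596 = 0.049288201 (NZD/THB).
Invert for THB per NZD: 1 / 0.049288201 = 20.2888.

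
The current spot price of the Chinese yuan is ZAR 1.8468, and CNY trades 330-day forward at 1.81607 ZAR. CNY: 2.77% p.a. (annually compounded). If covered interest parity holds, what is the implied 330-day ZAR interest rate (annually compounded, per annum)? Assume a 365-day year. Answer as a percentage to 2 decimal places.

0.88%

T = 330/365 years.
CIP gives F = S · g_ZAR/g_CNY, so g_ZAR/g_CNY = 1.81607/1.8468 = 0.9833604.
The CNY side grows by (1 + 0.0277)^(330/365) = 1.0250109.
So the ZAR growth factor = 1.0079551.
r = 1.0079551^(365/330) − 1 = 0.008803 → 0.88%.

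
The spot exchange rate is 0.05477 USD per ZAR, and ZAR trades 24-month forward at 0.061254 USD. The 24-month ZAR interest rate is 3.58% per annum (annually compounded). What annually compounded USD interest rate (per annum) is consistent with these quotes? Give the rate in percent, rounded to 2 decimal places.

9.54%

T = 2 years.
CIP gives F = S · g_USD/g_ZAR, so g_USD/g_ZAR = 0.061254/0.05477 = 1.1183860.
ZAR growth factor: (1 + 0.0358)^2 = 1.0728816.
That pins the USD growth at 1.1998958.
Annualise: 1.1998958^(1/2) − 1 = 0.095398 = 9.54%.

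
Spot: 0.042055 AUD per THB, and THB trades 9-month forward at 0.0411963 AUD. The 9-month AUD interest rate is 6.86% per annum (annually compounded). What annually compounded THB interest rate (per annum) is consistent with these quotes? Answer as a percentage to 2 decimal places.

9.84%

T = 9/12 years.
F/S = 0.0411963/0.042055 = 0.9795815 = (growth of AUD) / (growth of THB).
AUD growth factor: (1 + 0.0686)^(9/12) = 1.051021.
So the THB growth factor = 1.0729286.
Annualise: 1.0729286^(12/9) − 1 = 0.098401 = 9.84%.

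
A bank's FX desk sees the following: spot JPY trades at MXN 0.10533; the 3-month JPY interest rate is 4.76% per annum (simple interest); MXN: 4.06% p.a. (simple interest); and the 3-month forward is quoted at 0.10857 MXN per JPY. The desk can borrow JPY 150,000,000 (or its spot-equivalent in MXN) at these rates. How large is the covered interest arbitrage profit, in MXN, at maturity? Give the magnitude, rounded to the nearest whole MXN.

T = 3/12 years.
Invest the JPY and cover forward: 150,000,000 × 1.011900 × 0.10857 = MXN 16,479,297.45.
Convert at spot and invest in MXN: 150,000,000 × 0.10533 × 1.010150 = MXN 15,959,864.93.
The quoted forward overvalues JPY, so borrow MXN, buy JPY at spot, deposit the JPY at 4.76%, and sell the proceeds forward at 0.10857.
Profit = 16,479,297.45 − 15,959,864.93 = MXN 519,433.

MXN 519,433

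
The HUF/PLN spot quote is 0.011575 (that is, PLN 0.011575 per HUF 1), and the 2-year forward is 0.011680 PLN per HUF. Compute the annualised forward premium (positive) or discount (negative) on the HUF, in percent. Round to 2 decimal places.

T = 2 years.
Period premium: (0.011680 − 0.011575)/0.011575 = 0.0090713.
×(1/T) gives 0.45% p.a.

+0.45%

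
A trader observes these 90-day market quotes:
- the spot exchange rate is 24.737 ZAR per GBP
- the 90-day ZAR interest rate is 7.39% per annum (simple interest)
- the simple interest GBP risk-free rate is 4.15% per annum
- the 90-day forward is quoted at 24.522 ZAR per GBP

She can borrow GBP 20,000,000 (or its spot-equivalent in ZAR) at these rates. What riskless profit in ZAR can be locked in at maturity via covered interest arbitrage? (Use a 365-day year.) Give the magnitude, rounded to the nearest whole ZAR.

T = 90/365 years.
Invest the GBP and cover forward: 20,000,000 × 1.01023287671 × 24.522 = ZAR 495,458,612.05.
Convert at spot and invest in ZAR: 20,000,000 × 24.737 × 1.01822191781 = ZAR 503,755,111.62.
The quoted forward undervalues GBP, so borrow GBP, convert to ZAR at spot, deposit the ZAR at 7.39%, and buy GBP forward at 24.522 to cover the loan.
Arbitrage profit = |495,458,612.05 − 503,755,111.62| = ZAR 8,296,500.

ZAR 8,296,500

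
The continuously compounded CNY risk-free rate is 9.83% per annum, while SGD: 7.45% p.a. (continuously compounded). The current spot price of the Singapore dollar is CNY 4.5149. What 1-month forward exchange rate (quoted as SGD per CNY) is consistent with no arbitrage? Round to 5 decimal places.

0.22105

T = 1/12 years.
CNY accumulates by e^(0.0983×1/12) = 1.0082253.
Growth of 1 SGD over T: e^(0.0745×1/12) = 1.0062276.
Forward (CNY per SGD) = 4.5149 × 1.0082253 / 1.0062276 = 4.523864.
Quoted the other way: 1/4.523864 = 0.22105 SGD per CNY.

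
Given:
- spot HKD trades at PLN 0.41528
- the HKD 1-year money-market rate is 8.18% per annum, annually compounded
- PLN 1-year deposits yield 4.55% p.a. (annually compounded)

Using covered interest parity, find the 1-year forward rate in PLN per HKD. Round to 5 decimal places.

T = 1 year.
PLN accumulates by (1 + 0.0455)^1 = 1.045500.
Growth of 1 HKD over T: (1 + 0.0818)^1 = 1.081800.
So F = 0.41528 × 1.045500 / 1.081800 = 0.4013452 (PLN/HKD).

0.40135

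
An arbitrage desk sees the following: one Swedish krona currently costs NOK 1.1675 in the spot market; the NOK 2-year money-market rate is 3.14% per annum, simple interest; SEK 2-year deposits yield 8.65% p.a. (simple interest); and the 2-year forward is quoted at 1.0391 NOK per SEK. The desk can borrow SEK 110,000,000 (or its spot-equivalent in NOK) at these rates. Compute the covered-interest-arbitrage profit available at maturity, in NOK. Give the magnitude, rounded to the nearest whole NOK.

NOK 2,415,017

T = 2 years.
Route A — deposit SEK, sell forward: 110,000,000 × 1.173000 × 1.0391 = NOK 134,075,073.00.
Route B — convert at spot, deposit NOK: 110,000,000 × 1.1675 × 1.062800 = NOK 136,490,090.00.
The quoted forward undervalues SEK, so borrow SEK, convert to NOK at spot, deposit the NOK at 3.14%, and buy SEK forward at 1.0391 to cover the loan.
Profit = 136,490,090.00 − 134,075,073.00 = NOK 2,415,017.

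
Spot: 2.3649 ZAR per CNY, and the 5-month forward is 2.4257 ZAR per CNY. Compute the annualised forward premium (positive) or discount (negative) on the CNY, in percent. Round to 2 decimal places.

+6.17%

T = 5/12 years.
Period premium: (2.4257 − 2.3649)/2.3649 = 0.0257093.
Per annum: 0.0257093 / (5/12) = 0.061702 = 6.17%.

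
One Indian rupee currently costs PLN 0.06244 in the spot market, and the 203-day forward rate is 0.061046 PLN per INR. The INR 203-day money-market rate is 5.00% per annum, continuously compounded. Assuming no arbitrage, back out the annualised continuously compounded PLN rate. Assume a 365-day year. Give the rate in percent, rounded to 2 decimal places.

0.94%

T = 203/365 years.
F/S = 0.061046/0.06244 = 0.9776746 = (growth of PLN) / (growth of INR).
INR growth factor: e^(0.0500×203/365) = 1.0281985.
Hence g_PLN = 1.0052436.
r = ln(1.0052436)/(203/365) = 0.009404 → 0.94%.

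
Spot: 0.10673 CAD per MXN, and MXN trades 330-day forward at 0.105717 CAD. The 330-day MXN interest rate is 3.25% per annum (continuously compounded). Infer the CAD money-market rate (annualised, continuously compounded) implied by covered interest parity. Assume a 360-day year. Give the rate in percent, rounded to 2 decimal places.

2.21%

T = 330/360 years.
CIP gives F = S · g_CAD/g_MXN, so g_CAD/g_MXN = 0.105717/0.10673 = 0.9905088.
The MXN side grows by e^(0.0325×330/360) = 1.0302399.
That pins the CAD growth at 1.0204617.
r = ln(1.0204617)/(330/360) = 0.022097 → 2.21%.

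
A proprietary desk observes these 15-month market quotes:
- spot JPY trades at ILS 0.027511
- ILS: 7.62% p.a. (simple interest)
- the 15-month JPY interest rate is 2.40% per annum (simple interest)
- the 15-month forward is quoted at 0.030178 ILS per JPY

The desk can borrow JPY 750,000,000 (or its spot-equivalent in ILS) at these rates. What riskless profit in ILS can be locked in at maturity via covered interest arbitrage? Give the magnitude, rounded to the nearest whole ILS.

T = 15/12 years.
Route A — deposit JPY, sell forward: 750,000,000 × 1.030000 × 0.030178 = ILS 23,312,505.00.
Route B — convert at spot, deposit ILS: 750,000,000 × 0.027511 × 1.095250 = ILS 22,598,567.06.
The quoted forward overvalues JPY, so borrow ILS, buy JPY at spot, deposit the JPY at 2.40%, and sell the proceeds forward at 0.030178.
Arbitrage profit = |23,312,505.00 − 22,598,567.06| = ILS 713,938.

ILS 713,938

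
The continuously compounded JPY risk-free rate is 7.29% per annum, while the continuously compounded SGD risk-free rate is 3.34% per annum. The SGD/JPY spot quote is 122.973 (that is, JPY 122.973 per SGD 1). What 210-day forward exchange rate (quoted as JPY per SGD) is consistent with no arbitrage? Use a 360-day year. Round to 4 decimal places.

125.8394

T = 210/360 years.
Growth of 1 JPY over T: e^(0.0729×210/360) = 1.043442142.
Growth of 1 SGD over T: e^(0.0334×210/360) = 1.019674372.
Forward (JPY per SGD) = 122.973 × 1.043442142 / 1.019674372 = 125.839399.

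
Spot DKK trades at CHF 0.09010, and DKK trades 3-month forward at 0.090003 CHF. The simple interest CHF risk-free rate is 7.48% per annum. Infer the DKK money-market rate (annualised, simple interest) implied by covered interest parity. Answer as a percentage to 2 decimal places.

T = 3/12 years.
F/S = 0.090003/0.0901 = 0.9989234 = (growth of CHF) / (growth of DKK).
CHF growth factor: 1 + 0.0748×3/12 = 1.018700.
Hence g_DKK = 1.0197979.
r = (1.0197979 − 1)/(3/12) = 0.079192 → 7.92%.

7.92%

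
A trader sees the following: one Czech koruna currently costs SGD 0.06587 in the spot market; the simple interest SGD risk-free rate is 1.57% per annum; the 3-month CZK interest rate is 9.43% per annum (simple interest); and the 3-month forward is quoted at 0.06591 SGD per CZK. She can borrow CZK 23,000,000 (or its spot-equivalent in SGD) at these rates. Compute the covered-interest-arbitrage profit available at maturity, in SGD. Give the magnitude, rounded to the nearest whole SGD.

SGD 30,712

T = 3/12 years.
Route A — deposit CZK, sell forward: 23,000,000 × 1.023575 × 0.06591 = SGD 1,551,668.05.
Route B — convert at spot, deposit SGD: 23,000,000 × 0.06587 × 1.003925 = SGD 1,520,956.41.
The quoted forward overvalues CZK, so borrow SGD, buy CZK at spot, deposit the CZK at 9.43%, and sell the proceeds forward at 0.06591.
Profit = 1,551,668.05 − 1,520,956.41 = SGD 30,712.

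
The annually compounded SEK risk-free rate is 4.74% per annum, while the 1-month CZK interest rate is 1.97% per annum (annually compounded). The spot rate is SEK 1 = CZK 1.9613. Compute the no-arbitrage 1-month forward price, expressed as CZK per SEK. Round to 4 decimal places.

1.9569

T = 1/12 years.
CZK growth factor: (1 + 0.0197)^(1/12) = 1.001627.
SEK accumulates by (1 + 0.0474)^(1/12) = 1.0038667.
So F = 1.9613 × 1.001627 / 1.0038667 = 1.956924 (CZK/SEK).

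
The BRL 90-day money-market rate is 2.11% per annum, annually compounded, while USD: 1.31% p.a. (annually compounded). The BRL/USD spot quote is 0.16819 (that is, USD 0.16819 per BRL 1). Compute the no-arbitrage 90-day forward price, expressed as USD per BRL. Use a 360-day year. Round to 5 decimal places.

0.16786

T = 90/360 years.
USD accumulates by (1 + 0.0131)^(90/360) = 1.003259.
BRL growth factor: (1 + 0.0211)^(90/360) = 1.0052338.
So F = 0.16819 × 1.003259 / 1.0052338 = 0.1678596 (USD/BRL).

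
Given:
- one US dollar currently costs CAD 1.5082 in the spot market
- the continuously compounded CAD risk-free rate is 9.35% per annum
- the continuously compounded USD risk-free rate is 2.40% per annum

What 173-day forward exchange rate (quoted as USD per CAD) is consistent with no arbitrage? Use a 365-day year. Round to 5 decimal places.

0.64156

T = 173/365 years.
CAD growth factor: e^(0.0935×173/365) = 1.0453131.
USD accumulates by e^(0.0240×173/365) = 1.0114403.
CIP: F = S · (grow CAD)/(grow USD) = 1.5082 × 1.0453131/1.0114403 = 1.558709 CAD per USD.
Invert for USD per CAD: 1 / 1.558709 = 0.64156.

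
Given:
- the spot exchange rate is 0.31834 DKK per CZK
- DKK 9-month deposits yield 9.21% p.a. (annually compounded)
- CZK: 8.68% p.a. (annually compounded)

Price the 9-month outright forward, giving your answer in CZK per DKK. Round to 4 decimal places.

T = 9/12 years.
DKK accumulates by (1 + 0.0921)^(9/12) = 1.0683088.
CZK accumulates by (1 + 0.0868)^(9/12) = 1.064418.
So F = 0.31834 × 1.0683088 / 1.064418 = 0.3195036 (DKK/CZK).
Quoted the other way: 1/0.3195036 = 3.1299 CZK per DKK.

3.1299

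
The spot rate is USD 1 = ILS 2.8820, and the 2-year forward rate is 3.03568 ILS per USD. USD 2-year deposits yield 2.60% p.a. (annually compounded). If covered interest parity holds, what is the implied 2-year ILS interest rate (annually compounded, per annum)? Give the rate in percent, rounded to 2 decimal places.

T = 2 years.
CIP gives F = S · g_ILS/g_USD, so g_ILS/g_USD = 3.03568/2.882 = 1.0533241.
USD growth factor: (1 + 0.0260)^2 = 1.052676.
Hence g_ILS = 1.108809.
r = 1.108809^(1/2) − 1 = 0.053000 → 5.30%.

5.30%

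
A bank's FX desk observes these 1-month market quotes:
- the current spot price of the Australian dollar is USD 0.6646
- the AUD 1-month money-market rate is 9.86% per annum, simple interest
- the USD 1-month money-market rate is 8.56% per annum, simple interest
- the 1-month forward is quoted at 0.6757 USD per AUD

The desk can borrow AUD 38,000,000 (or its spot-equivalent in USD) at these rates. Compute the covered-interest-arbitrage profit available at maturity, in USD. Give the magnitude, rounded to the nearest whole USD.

USD 452,625

T = 1/12 years.
Route A — deposit AUD, sell forward: 38,000,000 × 1.0082166667 × 0.6757 = USD 25,887,576.06.
Route B — convert at spot, deposit USD: 38,000,000 × 0.6646 × 1.0071333333 = USD 25,434,950.91.
The quoted forward overvalues AUD, so borrow USD, buy AUD at spot, deposit the AUD at 9.86%, and sell the proceeds forward at 0.6757.
The gap between the two covered legs is USD 452,625.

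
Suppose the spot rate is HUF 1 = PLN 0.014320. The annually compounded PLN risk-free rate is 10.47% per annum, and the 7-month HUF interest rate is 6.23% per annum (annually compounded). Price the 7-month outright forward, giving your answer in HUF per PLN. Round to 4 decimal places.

68.2562

T = 7/12 years.
PLN accumulates by (1 + 0.1047)^(7/12) = 1.05980478.
HUF accumulates by (1 + 0.0623)^(7/12) = 1.03588336.
So F = 0.01432 × 1.05980478 / 1.03588336 = 0.014650689 (PLN/HUF).
Quoted the other way: 1/0.014650689 = 68.2562 HUF per PLN.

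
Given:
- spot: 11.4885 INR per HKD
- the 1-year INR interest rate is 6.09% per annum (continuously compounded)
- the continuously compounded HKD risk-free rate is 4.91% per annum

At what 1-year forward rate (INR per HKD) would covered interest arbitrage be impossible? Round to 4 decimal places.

11.6249

T = 1 year.
Growth of 1 INR over T: e^(0.0609×1) = 1.06279263.
HKD accumulates by e^(0.0491×1) = 1.05032538.
CIP: F = S · (grow INR)/(grow HKD) = 11.4885 × 1.06279263/1.05032538 = 11.624867 INR per HKD.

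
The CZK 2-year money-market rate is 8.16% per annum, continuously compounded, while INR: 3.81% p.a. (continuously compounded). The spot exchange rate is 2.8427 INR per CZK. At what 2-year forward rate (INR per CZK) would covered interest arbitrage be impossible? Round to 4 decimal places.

2.6058

T = 2 years.
INR growth factor: e^(0.0381×2) = 1.0791784.
Growth of 1 CZK over T: e^(0.0816×2) = 1.1772721.
CIP: F = S · (grow INR)/(grow CZK) = 2.8427 × 1.0791784/1.1772721 = 2.605838 INR per CZK.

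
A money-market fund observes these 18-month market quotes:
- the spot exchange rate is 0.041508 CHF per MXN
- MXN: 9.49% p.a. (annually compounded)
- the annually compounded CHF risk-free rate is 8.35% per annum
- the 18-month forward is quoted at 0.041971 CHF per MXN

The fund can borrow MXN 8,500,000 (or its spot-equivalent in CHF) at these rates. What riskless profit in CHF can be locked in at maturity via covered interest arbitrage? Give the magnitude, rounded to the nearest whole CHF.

CHF 10,805

T = 18/12 years.
Invest the MXN and cover forward: 8,500,000 × 1.14567565 × 0.041971 = CHF 408,723.80.
Convert at spot and invest in CHF: 8,500,000 × 0.041508 × 1.1278293 = CHF 397,918.48.
The quoted forward overvalues MXN, so borrow CHF, buy MXN at spot, deposit the MXN at 9.49%, and sell the proceeds forward at 0.041971.
Arbitrage profit = |408,723.80 − 397,918.48| = CHF 10,805.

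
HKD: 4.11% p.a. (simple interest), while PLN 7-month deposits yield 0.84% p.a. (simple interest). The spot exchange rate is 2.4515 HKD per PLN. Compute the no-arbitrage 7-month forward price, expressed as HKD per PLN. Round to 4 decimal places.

T = 7/12 years.
HKD growth factor: 1 + 0.0411×7/12 = 1.023975.
PLN growth factor: 1 + 0.0084×7/12 = 1.004900.
So F = 2.4515 × 1.023975 / 1.004900 = 2.498034 (HKD/PLN).

2.4980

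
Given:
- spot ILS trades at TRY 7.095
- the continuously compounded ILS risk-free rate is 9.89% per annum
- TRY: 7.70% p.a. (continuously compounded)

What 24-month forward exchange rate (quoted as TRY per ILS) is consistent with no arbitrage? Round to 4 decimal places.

6.7909

T = 2 years.
TRY accumulates by e^(0.0770×2) = 1.1664909.
ILS accumulates by e^(0.0989×2) = 1.2187186.
So F = 7.095 × 1.1664909 / 1.2187186 = 6.790947 (TRY/ILS).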